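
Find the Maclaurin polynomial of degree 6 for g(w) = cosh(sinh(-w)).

37*w^6/720 + 5*w^4/24 + w^2/2 + 1

Compose series: expand the inner function first, then feed it into the outer expansion.
g(0) = 1
g′(0) = 0
g′′(0) = 1
g′′′(0) = 0
g^(4)(0) = 5
g^(5)(0) = 0
g^(6)(0) = 37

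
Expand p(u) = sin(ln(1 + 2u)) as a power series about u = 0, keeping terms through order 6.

8*u^6 - 8*u^5/3 + 4*u^3/3 - 2*u^2 + 2*u

Substitute the inner expansion into the outer series and collect powers.
[u^0] = 0;  [u^1] = 2;  [u^2] = -2;  [u^3] = 4/3;  [u^4] = 0;  [u^5] = -8/3;  [u^6] = 8.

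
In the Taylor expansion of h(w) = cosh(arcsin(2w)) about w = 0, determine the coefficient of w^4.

10/3

Compose series: expand the inner function first, then feed it into the outer expansion.
[w^0] = 1;  [w^1] = 0;  [w^2] = 2;  [w^3] = 0;  [w^4] = 10/3.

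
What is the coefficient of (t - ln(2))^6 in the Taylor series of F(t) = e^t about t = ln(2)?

1/360

Use the known series and substitute for the argument.
So c_6 = F^(6)(ln(2))/6! = 1/360.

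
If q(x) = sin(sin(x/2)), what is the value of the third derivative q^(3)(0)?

-1/4

Compose series: expand the inner function first, then feed it into the outer expansion.
The coefficient of x^3 in the expansion is -1/24, so q′′′(0) = 3! * (-1/24) = -1/4.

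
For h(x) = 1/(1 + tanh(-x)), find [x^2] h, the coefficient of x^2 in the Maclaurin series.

1

Substitute the inner expansion into the outer series and collect powers.
h(0) = 1
h′(0) = 1
h′′(0) = 2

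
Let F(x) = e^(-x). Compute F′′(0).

1

The coefficient of x^2 in the expansion is 1/2, so F′′(0) = 2! * (1/2) = 1.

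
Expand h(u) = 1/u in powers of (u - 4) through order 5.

-(u - 4)^5/4096 + (u - 4)^4/1024 - (u - 4)^3/256 + (u - 4)^2/64 - (u - 4)/16 + 1/4

[(u - 4)^0] = 1/4;  [(u - 4)^1] = -1/16;  [(u - 4)^2] = 1/64;  [(u - 4)^3] = -1/256;  [(u - 4)^4] = 1/1024;  [(u - 4)^5] = -1/4096.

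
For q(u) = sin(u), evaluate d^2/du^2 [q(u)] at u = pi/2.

-1

The coefficient of (u - pi/2)^2 in the expansion is -1/2, so q′′(pi/2) = 2! * (-1/2) = -1.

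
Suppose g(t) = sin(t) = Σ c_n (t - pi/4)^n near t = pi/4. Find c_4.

[(t - pi/4)^0] = sqrt(2)/2;  [(t - pi/4)^1] = sqrt(2)/2;  [(t - pi/4)^2] = -sqrt(2)/4;  [(t - pi/4)^3] = -sqrt(2)/12;  [(t - pi/4)^4] = sqrt(2)/48.
So c_4 = g^(4)(pi/4)/4! = sqrt(2)/48.

sqrt(2)/48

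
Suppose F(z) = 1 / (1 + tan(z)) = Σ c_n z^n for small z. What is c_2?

Expand as Σ (-1)^k u^k with u equal to the inner function's series.
F(0) = 1
F′(0) = -1
F′′(0) = 2
So c_2 = F′′(0)/2! = 1.

1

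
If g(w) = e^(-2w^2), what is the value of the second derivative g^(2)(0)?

The coefficient of w^2 in the expansion is -2, so g′′(0) = 2! * (-2) = -4.

-4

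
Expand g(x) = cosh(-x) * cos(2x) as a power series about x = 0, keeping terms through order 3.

1 - 3*x^2/2

Take the Cauchy product of the two expansions.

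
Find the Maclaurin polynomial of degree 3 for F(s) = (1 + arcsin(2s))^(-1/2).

Let u equal the inner series; expand the outer function in u and truncate.

-19*s^3/6 + 3*s^2/2 - s + 1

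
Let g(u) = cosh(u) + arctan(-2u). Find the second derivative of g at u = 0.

1

Add the two expansions coefficient-wise.
The coefficient of u^2 in the expansion is 1/2, so g′′(0) = 2! * (1/2) = 1.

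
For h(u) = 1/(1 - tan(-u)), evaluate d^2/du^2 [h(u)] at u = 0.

2

Let u equal the inner series; expand the outer function in u and truncate.
From the series, [u^2] h = 1; multiply by 2! = 2 to get 2.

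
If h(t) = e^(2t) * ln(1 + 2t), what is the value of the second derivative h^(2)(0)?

Write out both Maclaurin series and multiply, keeping only the needed powers.
The coefficient of t^2 in the expansion is 2, so h′′(0) = 2! * (2) = 4.

4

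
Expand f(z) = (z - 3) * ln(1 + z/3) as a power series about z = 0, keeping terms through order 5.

-z^5/180 + 7*z^4/324 - 5*z^3/54 + z^2/2 - z

Shift and add copies of the series according to the polynomial's terms.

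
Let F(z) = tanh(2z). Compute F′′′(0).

The coefficient of z^3 in the expansion is -8/3, so F′′′(0) = 3! * (-8/3) = -16.

-16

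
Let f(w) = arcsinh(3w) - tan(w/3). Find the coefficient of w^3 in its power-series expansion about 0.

Expand each term separately and add.
f(0) = 0
f′(0) = 8/3
f′′(0) = 0
f′′′(0) = -731/27

-731/162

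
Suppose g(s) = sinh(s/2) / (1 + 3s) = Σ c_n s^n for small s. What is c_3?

Multiply the two series term by term and collect like powers.
g(0) = 0
g′(0) = 1/2
g′′(0) = -3
g′′′(0) = 217/8
So c_3 = g′′′(0)/3! = 217/48.

217/48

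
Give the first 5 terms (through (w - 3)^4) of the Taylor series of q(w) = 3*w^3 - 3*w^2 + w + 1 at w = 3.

3*(w - 3)^3 + 24*(w - 3)^2 + 64*(w - 3) + 58

Differentiate repeatedly and evaluate at the center.
q(3) = 58
q′(3) = 64
q′′(3) = 48
q′′′(3) = 18
q^(4)(3) = 0
Dividing each by k! gives the coefficients c_0, ..., c_4.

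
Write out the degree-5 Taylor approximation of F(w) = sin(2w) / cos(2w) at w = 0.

Invert the denominator's series and multiply.
[w^0] = 0;  [w^1] = 2;  [w^2] = 0;  [w^3] = 8/3;  [w^4] = 0;  [w^5] = 64/15.

64*w^5/15 + 8*w^3/3 + 2*w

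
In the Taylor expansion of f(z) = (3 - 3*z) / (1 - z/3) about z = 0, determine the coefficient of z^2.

-2/3

Multiply each power in the prefactor through the base expansion.
f(0) = 3
f′(0) = -2
f′′(0) = -4/3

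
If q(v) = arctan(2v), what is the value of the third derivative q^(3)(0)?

The coefficient of v^3 in the expansion is -8/3, so q′′′(0) = 3! * (-8/3) = -16.

-16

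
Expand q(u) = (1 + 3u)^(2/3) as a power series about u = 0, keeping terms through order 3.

Use the known series and substitute for the argument.
q(0) = 1
q′(0) = 2
q′′(0) = -2
q′′′(0) = 8
Then c_k = q^(k)(0)/k! gives each Taylor coefficient.

4*u^3/3 - u^2 + 2*u + 1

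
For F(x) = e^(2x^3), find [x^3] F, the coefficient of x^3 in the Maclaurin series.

2

[x^0] = 1;  [x^1] = 0;  [x^2] = 0;  [x^3] = 2.
So c_3 = F′′′(0)/3! = 2.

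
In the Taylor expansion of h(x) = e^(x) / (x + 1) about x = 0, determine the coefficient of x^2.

1/2

Multiply the numerator's expansion by the denominator's geometric series.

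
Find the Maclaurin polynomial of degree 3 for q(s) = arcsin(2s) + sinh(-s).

Expand each term separately and add.
[s^0] = 0;  [s^1] = 1;  [s^2] = 0;  [s^3] = 7/6.

7*s^3/6 + s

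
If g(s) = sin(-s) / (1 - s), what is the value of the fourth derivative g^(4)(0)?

-20

Expand each factor separately, then convolve coefficients.
The coefficient of s^4 in the expansion is -5/6, so g^(4)(0) = 4! * (-5/6) = -20.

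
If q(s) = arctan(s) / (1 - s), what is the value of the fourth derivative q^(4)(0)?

16

Write out both Maclaurin series and multiply, keeping only the needed powers.
The coefficient of s^4 in the expansion is 2/3, so q^(4)(0) = 4! * (2/3) = 16.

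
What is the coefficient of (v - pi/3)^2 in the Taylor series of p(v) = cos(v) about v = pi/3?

-1/4

c_2 = p′′(pi/3)/2! = -1/4.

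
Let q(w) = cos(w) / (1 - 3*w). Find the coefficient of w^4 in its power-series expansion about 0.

1837/24

Expand 1/(denominator) as a geometric series and multiply by the numerator's series.
[w^0] = 1;  [w^1] = 3;  [w^2] = 17/2;  [w^3] = 51/2;  [w^4] = 1837/24.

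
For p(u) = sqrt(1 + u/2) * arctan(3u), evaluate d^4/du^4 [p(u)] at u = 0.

-855/16

Write out both Maclaurin series and multiply, keeping only the needed powers.
From the series, [u^4] p = -285/128; multiply by 4! = 24 to get -855/16.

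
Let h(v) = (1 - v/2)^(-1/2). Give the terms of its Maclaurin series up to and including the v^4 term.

35*v^4/2048 + 5*v^3/128 + 3*v^2/32 + v/4 + 1

Compute the successive derivatives at the expansion point and divide by k!.
[v^0] = 1;  [v^1] = 1/4;  [v^2] = 3/32;  [v^3] = 5/128;  [v^4] = 35/2048.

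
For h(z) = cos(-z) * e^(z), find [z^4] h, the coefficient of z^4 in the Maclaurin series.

Multiply the two series term by term and collect like powers.
[z^0] = 1;  [z^1] = 1;  [z^2] = 0;  [z^3] = -1/3;  [z^4] = -1/6.

-1/6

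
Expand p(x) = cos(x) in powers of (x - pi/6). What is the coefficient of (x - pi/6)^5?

Apply the Taylor formula c_k = f^(k)(a)/k!.
[(x - pi/6)^0] = sqrt(3)/2;  [(x - pi/6)^1] = -1/2;  [(x - pi/6)^2] = -sqrt(3)/4;  [(x - pi/6)^3] = 1/12;  [(x - pi/6)^4] = sqrt(3)/48;  [(x - pi/6)^5] = -1/240.
So c_5 = p^(5)(pi/6)/5! = -1/240.

-1/240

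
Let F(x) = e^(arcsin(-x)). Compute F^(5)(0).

Substitute the inner expansion into the outer series and collect powers.
From the series, [x^5] F = -1/6; multiply by 5! = 120 to get -20.

-20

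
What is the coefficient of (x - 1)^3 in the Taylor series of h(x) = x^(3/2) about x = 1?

-1/16

h(1) = 1
h′(1) = 3/2
h′′(1) = 3/4
h′′′(1) = -3/8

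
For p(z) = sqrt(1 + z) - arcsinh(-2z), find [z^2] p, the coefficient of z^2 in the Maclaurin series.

-1/8

Combine the two series term by term.
p(0) = 1
p′(0) = 5/2
p′′(0) = -1/4
So c_2 = p′′(0)/2! = -1/8.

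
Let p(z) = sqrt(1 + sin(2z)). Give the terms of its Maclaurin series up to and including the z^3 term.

Plug the Maclaurin series of the inner function into that of the outer and collect terms.
p(0) = 1
p′(0) = 1
p′′(0) = -1
p′′′(0) = -1
The Taylor polynomial is Σ p^(k)(0)/k! · z^k.

-z^3/6 - z^2/2 + z + 1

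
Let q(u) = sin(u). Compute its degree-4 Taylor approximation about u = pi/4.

Apply the Taylor formula c_k = f^(k)(a)/k!.
q(pi/4) = sqrt(2)/2
q′(pi/4) = sqrt(2)/2
q′′(pi/4) = -sqrt(2)/2
q′′′(pi/4) = -sqrt(2)/2
q^(4)(pi/4) = sqrt(2)/2

sqrt(2)*(u - pi/4)^4/48 - sqrt(2)*(u - pi/4)^3/12 - sqrt(2)*(u - pi/4)^2/4 + sqrt(2)*(u - pi/4)/2 + sqrt(2)/2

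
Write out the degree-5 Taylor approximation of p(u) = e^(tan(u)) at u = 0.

37*u^5/120 + 3*u^4/8 + u^3/2 + u^2/2 + u + 1

Substitute the inner expansion into the outer series and collect powers.
p(0) = 1
p′(0) = 1
p′′(0) = 1
p′′′(0) = 3
p^(4)(0) = 9
p^(5)(0) = 37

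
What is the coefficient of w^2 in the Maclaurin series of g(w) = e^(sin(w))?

1/2

Let u equal the inner series; expand the outer function in u and truncate.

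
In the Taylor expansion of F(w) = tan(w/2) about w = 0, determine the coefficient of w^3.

1/24

Use the known series and substitute for the argument.
F(0) = 0
F′(0) = 1/2
F′′(0) = 0
F′′′(0) = 1/4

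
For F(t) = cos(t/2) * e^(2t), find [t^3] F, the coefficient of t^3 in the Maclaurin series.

Write out both Maclaurin series and multiply, keeping only the needed powers.
[t^0] = 1;  [t^1] = 2;  [t^2] = 15/8;  [t^3] = 13/12.
So c_3 = F′′′(0)/3! = 13/12.

13/12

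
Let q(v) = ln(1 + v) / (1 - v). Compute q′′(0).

Multiply the numerator's expansion by the denominator's geometric series.
From the series, [v^2] q = 1/2; multiply by 2! = 2 to get 1.

1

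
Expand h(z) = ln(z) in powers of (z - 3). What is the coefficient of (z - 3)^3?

h(3) = ln(3)
h′(3) = 1/3
h′′(3) = -1/9
h′′′(3) = 2/27
So c_3 = h′′′(3)/3! = 1/81.

1/81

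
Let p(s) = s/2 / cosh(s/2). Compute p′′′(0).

Invert the denominator's series and multiply.
From the series, [s^3] p = -1/16; multiply by 3! = 6 to get -3/8.

-3/8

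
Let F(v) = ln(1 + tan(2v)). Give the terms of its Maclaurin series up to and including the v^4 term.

Substitute the inner expansion into the outer series and collect powers.
[v^0] = 0;  [v^1] = 2;  [v^2] = -2;  [v^3] = 16/3;  [v^4] = -28/3.

-28*v^4/3 + 16*v^3/3 - 2*v^2 + 2*v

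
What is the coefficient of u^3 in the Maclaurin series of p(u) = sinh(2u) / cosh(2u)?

-8/3

Write the quotient as an unknown series and match coefficients against numerator = denominator · series.
[u^0] = 0;  [u^1] = 2;  [u^2] = 0;  [u^3] = -8/3.
So c_3 = p′′′(0)/3! = -8/3.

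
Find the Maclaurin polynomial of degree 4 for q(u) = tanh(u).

-u^3/3 + u

Differentiate repeatedly and evaluate at the center.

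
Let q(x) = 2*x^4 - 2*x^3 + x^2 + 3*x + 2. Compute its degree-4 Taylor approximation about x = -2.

2*(x + 2)^4 - 18*(x + 2)^3 + 61*(x + 2)^2 - 89*(x + 2) + 48

q(-2) = 48
q′(-2) = -89
q′′(-2) = 122
q′′′(-2) = -108
q^(4)(-2) = 48
The Taylor polynomial is Σ q^(k)(-2)/k! · (x + 2)^k.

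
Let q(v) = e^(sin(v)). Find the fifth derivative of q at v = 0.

Substitute the inner expansion into the outer series and collect powers.
The coefficient of v^5 in the expansion is -1/15, so q^(5)(0) = 5! * (-1/15) = -8.

-8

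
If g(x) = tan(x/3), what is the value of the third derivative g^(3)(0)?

The coefficient of x^3 in the expansion is 1/81, so g′′′(0) = 3! * (1/81) = 2/27.

2/27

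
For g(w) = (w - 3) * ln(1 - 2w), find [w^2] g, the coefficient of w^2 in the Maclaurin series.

Multiply each power in the prefactor through the base expansion.
g(0) = 0
g′(0) = 6
g′′(0) = 8

4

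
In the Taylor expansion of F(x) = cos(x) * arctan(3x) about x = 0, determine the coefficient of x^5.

2129/40

Write out both Maclaurin series and multiply, keeping only the needed powers.
[x^0] = 0;  [x^1] = 3;  [x^2] = 0;  [x^3] = -21/2;  [x^4] = 0;  [x^5] = 2129/40.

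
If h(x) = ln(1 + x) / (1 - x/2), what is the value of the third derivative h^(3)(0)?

Write out both Maclaurin series and multiply, keeping only the needed powers.
From the series, [x^3] h = 1/3; multiply by 3! = 6 to get 2.

2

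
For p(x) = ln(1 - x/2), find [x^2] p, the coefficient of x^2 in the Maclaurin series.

Compute the successive derivatives at the expansion point and divide by k!.

-1/8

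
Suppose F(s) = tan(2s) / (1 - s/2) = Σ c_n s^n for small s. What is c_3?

19/6

Multiply the two series term by term and collect like powers.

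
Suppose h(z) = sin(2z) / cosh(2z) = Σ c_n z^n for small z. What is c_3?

-16/3

Divide the numerator series by the denominator series (power-series long division).
h(0) = 0
h′(0) = 2
h′′(0) = 0
h′′′(0) = -32
So c_3 = h′′′(0)/3! = -16/3.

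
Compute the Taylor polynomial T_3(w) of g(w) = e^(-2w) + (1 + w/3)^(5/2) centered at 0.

Combine the two series term by term.
g(0) = 2
g′(0) = -7/6
g′′(0) = 53/12
g′′′(0) = -571/72

-571*w^3/432 + 53*w^2/24 - 7*w/6 + 2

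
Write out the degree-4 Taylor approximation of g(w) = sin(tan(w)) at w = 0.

w^3/6 + w

Plug the Maclaurin series of the inner function into that of the outer and collect terms.
[w^0] = 0;  [w^1] = 1;  [w^2] = 0;  [w^3] = 1/6;  [w^4] = 0.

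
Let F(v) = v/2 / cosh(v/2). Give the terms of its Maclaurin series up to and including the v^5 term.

Invert the denominator's series and multiply.
[v^0] = 0;  [v^1] = 1/2;  [v^2] = 0;  [v^3] = -1/16;  [v^4] = 0;  [v^5] = 5/768.

5*v^5/768 - v^3/16 + v/2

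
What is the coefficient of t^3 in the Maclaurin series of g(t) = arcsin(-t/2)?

Differentiate repeatedly and evaluate at the center.
[t^0] = 0;  [t^1] = -1/2;  [t^2] = 0;  [t^3] = -1/48.
So c_3 = g′′′(0)/3! = -1/48.

-1/48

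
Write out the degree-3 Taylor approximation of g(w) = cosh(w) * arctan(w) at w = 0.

Expand each factor separately, then convolve coefficients.
[w^0] = 0;  [w^1] = 1;  [w^2] = 0;  [w^3] = 1/6.

w^3/6 + w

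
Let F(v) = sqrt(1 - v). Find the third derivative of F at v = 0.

-3/8

From the series, [v^3] F = -1/16; multiply by 3! = 6 to get -3/8.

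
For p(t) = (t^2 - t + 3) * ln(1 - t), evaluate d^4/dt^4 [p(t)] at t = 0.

Shift and add copies of the series according to the polynomial's terms.
The coefficient of t^4 in the expansion is -11/12, so p^(4)(0) = 4! * (-11/12) = -22.

-22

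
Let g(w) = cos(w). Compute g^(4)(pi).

Compute the successive derivatives at the expansion point and divide by k!.
From the series, [(w - pi)^4] g = -1/24; multiply by 4! = 24 to get -1.

-1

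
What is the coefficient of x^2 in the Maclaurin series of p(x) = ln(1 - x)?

-1/2

Differentiate repeatedly and evaluate at the center.
p(0) = 0
p′(0) = -1
p′′(0) = -1
The Taylor polynomial is Σ p^(k)(0)/k! · x^k.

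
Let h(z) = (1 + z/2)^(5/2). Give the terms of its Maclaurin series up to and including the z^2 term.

[z^0] = 1;  [z^1] = 5/4;  [z^2] = 15/32.

15*z^2/32 + 5*z/4 + 1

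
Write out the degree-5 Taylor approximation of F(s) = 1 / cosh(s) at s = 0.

5*s^4/24 - s^2/2 + 1

Write the quotient as an unknown series and match coefficients against numerator = denominator · series.
F(0) = 1
F′(0) = 0
F′′(0) = -1
F′′′(0) = 0
F^(4)(0) = 5
F^(5)(0) = 0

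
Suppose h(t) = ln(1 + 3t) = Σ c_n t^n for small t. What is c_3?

h(0) = 0
h′(0) = 3
h′′(0) = -9
h′′′(0) = 54

9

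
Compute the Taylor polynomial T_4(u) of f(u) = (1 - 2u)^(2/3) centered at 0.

f(0) = 1
f′(0) = -4/3
f′′(0) = -8/9
f′′′(0) = -64/27
f^(4)(0) = -896/81

-112*u^4/243 - 32*u^3/81 - 4*u^2/9 - 4*u/3 + 1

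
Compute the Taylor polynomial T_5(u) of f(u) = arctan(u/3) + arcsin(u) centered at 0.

Expand each term separately and add.
[u^0] = 0;  [u^1] = 4/3;  [u^2] = 0;  [u^3] = 25/162;  [u^4] = 0;  [u^5] = 737/9720.

737*u^5/9720 + 25*u^3/162 + 4*u/3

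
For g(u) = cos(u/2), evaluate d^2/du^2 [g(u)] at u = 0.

The coefficient of u^2 in the expansion is -1/8, so g′′(0) = 2! * (-1/8) = -1/4.

-1/4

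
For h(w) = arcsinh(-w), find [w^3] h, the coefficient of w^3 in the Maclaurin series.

1/6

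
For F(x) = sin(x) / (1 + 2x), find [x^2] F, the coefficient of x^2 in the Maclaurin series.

Expand each factor separately, then convolve coefficients.
F(0) = 0
F′(0) = 1
F′′(0) = -4
Then c_k = F^(k)(0)/k! gives each Taylor coefficient.

-2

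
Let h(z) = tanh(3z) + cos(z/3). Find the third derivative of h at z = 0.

-54

Expand each term separately and add.
The coefficient of z^3 in the expansion is -9, so h′′′(0) = 3! * (-9) = -54.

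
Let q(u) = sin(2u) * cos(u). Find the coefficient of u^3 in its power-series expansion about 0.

-7/3

Take the Cauchy product of the two expansions.
[u^0] = 0;  [u^1] = 2;  [u^2] = 0;  [u^3] = -7/3.
So c_3 = q′′′(0)/3! = -7/3.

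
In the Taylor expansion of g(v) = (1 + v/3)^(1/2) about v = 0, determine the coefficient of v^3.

g(0) = 1
g′(0) = 1/6
g′′(0) = -1/36
g′′′(0) = 1/72
So c_3 = g′′′(0)/3! = 1/432.

1/432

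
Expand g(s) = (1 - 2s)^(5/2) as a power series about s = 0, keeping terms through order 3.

g(0) = 1
g′(0) = -5
g′′(0) = 15
g′′′(0) = -15
Then c_k = g^(k)(0)/k! gives each Taylor coefficient.

-5*s^3/2 + 15*s^2/2 - 5*s + 1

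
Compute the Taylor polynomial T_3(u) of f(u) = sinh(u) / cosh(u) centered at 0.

-u^3/3 + u

Divide the numerator series by the denominator series (power-series long division).
[u^0] = 0;  [u^1] = 1;  [u^2] = 0;  [u^3] = -1/3.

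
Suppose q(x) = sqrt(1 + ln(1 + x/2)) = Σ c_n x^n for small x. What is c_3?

Compose series: expand the inner function first, then feed it into the outer expansion.
q(0) = 1
q′(0) = 1/4
q′′(0) = -3/16
q′′′(0) = 17/64
The Taylor polynomial is Σ q^(k)(0)/k! · x^k.

17/384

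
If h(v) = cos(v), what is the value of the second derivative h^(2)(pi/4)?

The coefficient of (v - pi/4)^2 in the expansion is -sqrt(2)/4, so h′′(pi/4) = 2! * (-sqrt(2)/4) = -sqrt(2)/2.

-sqrt(2)/2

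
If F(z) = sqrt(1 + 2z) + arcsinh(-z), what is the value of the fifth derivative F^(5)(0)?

Add the two expansions coefficient-wise.
The coefficient of z^5 in the expansion is 4/5, so F^(5)(0) = 5! * (4/5) = 96.

96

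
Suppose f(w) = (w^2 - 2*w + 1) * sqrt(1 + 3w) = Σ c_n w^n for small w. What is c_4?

-981/128

Multiply each power in the prefactor through the base expansion.
f(0) = 1
f′(0) = -1/2
f′′(0) = -25/4
f′′′(0) = 261/8
f^(4)(0) = -2943/16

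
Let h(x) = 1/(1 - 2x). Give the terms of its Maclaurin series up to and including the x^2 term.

4*x^2 + 2*x + 1

[x^0] = 1;  [x^1] = 2;  [x^2] = 4.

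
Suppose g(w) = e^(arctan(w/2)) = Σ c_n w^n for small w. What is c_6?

Compose series: expand the inner function first, then feed it into the outer expansion.
g(0) = 1
g′(0) = 1/2
g′′(0) = 1/4
g′′′(0) = -1/8
g^(4)(0) = -7/16
g^(5)(0) = 5/32
g^(6)(0) = 145/64
So c_6 = g^(6)(0)/6! = 29/9216.

29/9216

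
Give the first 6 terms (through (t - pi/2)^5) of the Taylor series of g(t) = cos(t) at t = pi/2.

g(pi/2) = 0
g′(pi/2) = -1
g′′(pi/2) = 0
g′′′(pi/2) = 1
g^(4)(pi/2) = 0
g^(5)(pi/2) = -1
The Taylor polynomial is Σ g^(k)(pi/2)/k! · (t - pi/2)^k.

-(t - pi/2)^5/120 + (t - pi/2)^3/6 - (t - pi/2)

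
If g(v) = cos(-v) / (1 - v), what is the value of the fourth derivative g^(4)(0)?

13

Expand each factor separately, then convolve coefficients.
From the series, [v^4] g = 13/24; multiply by 4! = 24 to get 13.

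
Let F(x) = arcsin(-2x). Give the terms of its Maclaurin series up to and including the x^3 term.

F(0) = 0
F′(0) = -2
F′′(0) = 0
F′′′(0) = -8
Dividing each by k! gives the coefficients c_0, ..., c_3.

-4*x^3/3 - 2*x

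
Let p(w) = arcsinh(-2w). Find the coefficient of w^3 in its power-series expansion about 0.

4/3

Apply the Taylor formula c_k = f^(k)(a)/k!.
[w^0] = 0;  [w^1] = -2;  [w^2] = 0;  [w^3] = 4/3.
So c_3 = p′′′(0)/3! = 4/3.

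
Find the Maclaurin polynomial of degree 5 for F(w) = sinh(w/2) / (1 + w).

667*w^5/1280 - 25*w^4/48 + 25*w^3/48 - w^2/2 + w/2

Write out both Maclaurin series and multiply, keeping only the needed powers.
[w^0] = 0;  [w^1] = 1/2;  [w^2] = -1/2;  [w^3] = 25/48;  [w^4] = -25/48;  [w^5] = 667/1280.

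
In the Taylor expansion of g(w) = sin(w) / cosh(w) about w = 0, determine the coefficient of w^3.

-2/3

Invert the denominator's series and multiply.
[w^0] = 0;  [w^1] = 1;  [w^2] = 0;  [w^3] = -2/3.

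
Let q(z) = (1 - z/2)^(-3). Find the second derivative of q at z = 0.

Differentiate repeatedly and evaluate at the center.
From the series, [z^2] q = 3/2; multiply by 2! = 2 to get 3.

3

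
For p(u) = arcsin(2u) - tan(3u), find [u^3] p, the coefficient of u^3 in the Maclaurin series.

-23/3

Combine the two series term by term.
[u^0] = 0;  [u^1] = -1;  [u^2] = 0;  [u^3] = -23/3.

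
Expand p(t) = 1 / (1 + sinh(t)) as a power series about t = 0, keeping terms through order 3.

-7*t^3/6 + t^2 - t + 1

Use the geometric series for the reciprocal, then substitute.
p(0) = 1
p′(0) = -1
p′′(0) = 2
p′′′(0) = -7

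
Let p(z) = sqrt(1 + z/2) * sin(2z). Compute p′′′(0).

-67/8

Take the Cauchy product of the two expansions.
From the series, [z^3] p = -67/48; multiply by 3! = 6 to get -67/8.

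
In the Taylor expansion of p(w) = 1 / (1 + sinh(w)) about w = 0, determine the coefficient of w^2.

1

Expand as Σ (-1)^k u^k with u equal to the inner function's series.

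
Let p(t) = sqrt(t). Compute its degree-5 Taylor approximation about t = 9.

7*(t - 9)^5/5038848 - 5*(t - 9)^4/279936 + (t - 9)^3/3888 - (t - 9)^2/216 + (t - 9)/6 + 3

p(9) = 3
p′(9) = 1/6
p′′(9) = -1/108
p′′′(9) = 1/648
p^(4)(9) = -5/11664
p^(5)(9) = 35/209952
The Taylor polynomial is Σ p^(k)(9)/k! · (t - 9)^k.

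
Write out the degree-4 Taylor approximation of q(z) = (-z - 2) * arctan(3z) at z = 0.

9*z^4 + 18*z^3 - 3*z^2 - 6*z

Multiply each power in the prefactor through the base expansion.
q(0) = 0
q′(0) = -6
q′′(0) = -6
q′′′(0) = 108
q^(4)(0) = 216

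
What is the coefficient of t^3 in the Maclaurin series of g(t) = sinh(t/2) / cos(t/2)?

Divide the numerator series by the denominator series (power-series long division).
g(0) = 0
g′(0) = 1/2
g′′(0) = 0
g′′′(0) = 1/2
So c_3 = g′′′(0)/3! = 1/12.

1/12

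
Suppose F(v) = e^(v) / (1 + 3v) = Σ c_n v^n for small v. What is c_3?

Expand each factor separately, then convolve coefficients.
[v^0] = 1;  [v^1] = -2;  [v^2] = 13/2;  [v^3] = -58/3.
So c_3 = F′′′(0)/3! = -58/3.

-58/3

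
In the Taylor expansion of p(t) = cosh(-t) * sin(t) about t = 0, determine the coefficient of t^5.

Multiply the two series term by term and collect like powers.
p(0) = 0
p′(0) = 1
p′′(0) = 0
p′′′(0) = 2
p^(4)(0) = 0
p^(5)(0) = -4

-1/30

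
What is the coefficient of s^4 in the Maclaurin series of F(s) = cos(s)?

Apply the Taylor formula c_k = f^(k)(a)/k!.
[s^0] = 1;  [s^1] = 0;  [s^2] = -1/2;  [s^3] = 0;  [s^4] = 1/24.
So c_4 = F^(4)(0)/4! = 1/24.

1/24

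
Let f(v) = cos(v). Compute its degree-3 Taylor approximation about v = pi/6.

(v - pi/6)^3/12 - sqrt(3)*(v - pi/6)^2/4 - (v - pi/6)/2 + sqrt(3)/2

f(pi/6) = sqrt(3)/2
f′(pi/6) = -1/2
f′′(pi/6) = -sqrt(3)/2
f′′′(pi/6) = 1/2
Dividing each by k! gives the coefficients c_0, ..., c_3.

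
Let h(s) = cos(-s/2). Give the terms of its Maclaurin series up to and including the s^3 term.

1 - s^2/8

Apply the Taylor formula c_k = f^(k)(a)/k!.
h(0) = 1
h′(0) = 0
h′′(0) = -1/4
h′′′(0) = 0
Then c_k = h^(k)(0)/k! gives each Taylor coefficient.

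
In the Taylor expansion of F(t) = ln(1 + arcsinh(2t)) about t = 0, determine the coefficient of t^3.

Plug the Maclaurin series of the inner function into that of the outer and collect terms.
F(0) = 0
F′(0) = 2
F′′(0) = -4
F′′′(0) = 8
Then c_k = F^(k)(0)/k! gives each Taylor coefficient.

4/3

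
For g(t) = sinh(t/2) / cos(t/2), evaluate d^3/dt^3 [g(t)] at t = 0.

1/2

Write the quotient as an unknown series and match coefficients against numerator = denominator · series.
The coefficient of t^3 in the expansion is 1/12, so g′′′(0) = 3! * (1/12) = 1/2.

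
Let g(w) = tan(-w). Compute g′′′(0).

Apply the Taylor formula c_k = f^(k)(a)/k!.
From the series, [w^3] g = -1/3; multiply by 3! = 6 to get -2.

-2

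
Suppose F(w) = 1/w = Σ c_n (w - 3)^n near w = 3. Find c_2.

F(3) = 1/3
F′(3) = -1/9
F′′(3) = 2/27
The Taylor polynomial is Σ F^(k)(3)/k! · (w - 3)^k.

1/27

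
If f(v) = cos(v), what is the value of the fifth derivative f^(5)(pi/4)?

-sqrt(2)/2

The coefficient of (v - pi/4)^5 in the expansion is -sqrt(2)/240, so f^(5)(pi/4) = 5! * (-sqrt(2)/240) = -sqrt(2)/2.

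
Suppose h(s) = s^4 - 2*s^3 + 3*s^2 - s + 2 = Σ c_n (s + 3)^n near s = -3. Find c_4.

1

h(-3) = 167
h′(-3) = -181
h′′(-3) = 150
h′′′(-3) = -84
h^(4)(-3) = 24
So c_4 = h^(4)(-3)/4! = 1.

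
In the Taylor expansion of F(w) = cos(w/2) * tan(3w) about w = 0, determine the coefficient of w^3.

69/8

Take the Cauchy product of the two expansions.
F(0) = 0
F′(0) = 3
F′′(0) = 0
F′′′(0) = 207/4
The Taylor polynomial is Σ F^(k)(0)/k! · w^k.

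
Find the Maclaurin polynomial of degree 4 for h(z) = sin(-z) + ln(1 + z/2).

-z^4/64 + 5*z^3/24 - z^2/8 - z/2

Expand each term separately and add.
h(0) = 0
h′(0) = -1/2
h′′(0) = -1/4
h′′′(0) = 5/4
h^(4)(0) = -3/8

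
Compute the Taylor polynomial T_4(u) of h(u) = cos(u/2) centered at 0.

Use the known series and substitute for the argument.
h(0) = 1
h′(0) = 0
h′′(0) = -1/4
h′′′(0) = 0
h^(4)(0) = 1/16

u^4/384 - u^2/8 + 1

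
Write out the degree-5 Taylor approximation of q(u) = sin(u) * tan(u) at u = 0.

Take the Cauchy product of the two expansions.
q(0) = 0
q′(0) = 0
q′′(0) = 2
q′′′(0) = 0
q^(4)(0) = 4
q^(5)(0) = 0

u^4/6 + u^2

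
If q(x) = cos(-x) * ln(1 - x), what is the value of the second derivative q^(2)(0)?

-1

Multiply the two series term by term and collect like powers.
From the series, [x^2] q = -1/2; multiply by 2! = 2 to get -1.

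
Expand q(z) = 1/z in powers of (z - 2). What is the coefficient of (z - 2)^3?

-1/16

Differentiate repeatedly and evaluate at the center.
q(2) = 1/2
q′(2) = -1/4
q′′(2) = 1/4
q′′′(2) = -3/8
The Taylor polynomial is Σ q^(k)(2)/k! · (z - 2)^k.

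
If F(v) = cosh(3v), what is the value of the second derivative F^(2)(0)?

The coefficient of v^2 in the expansion is 9/2, so F′′(0) = 2! * (9/2) = 9.

9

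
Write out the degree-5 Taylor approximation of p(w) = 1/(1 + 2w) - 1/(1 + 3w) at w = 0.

Expand each term separately and add.
p(0) = 0
p′(0) = 1
p′′(0) = -10
p′′′(0) = 114
p^(4)(0) = -1560
p^(5)(0) = 25320

211*w^5 - 65*w^4 + 19*w^3 - 5*w^2 + w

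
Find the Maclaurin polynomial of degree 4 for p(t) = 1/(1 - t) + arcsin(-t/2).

Combine the two series term by term.
[t^0] = 1;  [t^1] = 1/2;  [t^2] = 1;  [t^3] = 47/48;  [t^4] = 1.

t^4 + 47*t^3/48 + t^2 + t/2 + 1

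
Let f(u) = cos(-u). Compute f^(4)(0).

Differentiate repeatedly and evaluate at the center.
From the series, [u^4] f = 1/24; multiply by 4! = 24 to get 1.

1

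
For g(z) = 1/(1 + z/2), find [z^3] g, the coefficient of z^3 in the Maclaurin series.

-1/8

Compute the successive derivatives at the expansion point and divide by k!.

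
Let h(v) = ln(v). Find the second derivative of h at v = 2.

-1/4

From the series, [(v - 2)^2] h = -1/8; multiply by 2! = 2 to get -1/4.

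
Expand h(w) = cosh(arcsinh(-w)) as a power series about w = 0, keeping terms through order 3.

w^2/2 + 1

Plug the Maclaurin series of the inner function into that of the outer and collect terms.
h(0) = 1
h′(0) = 0
h′′(0) = 1
h′′′(0) = 0
Dividing each by k! gives the coefficients c_0, ..., c_3.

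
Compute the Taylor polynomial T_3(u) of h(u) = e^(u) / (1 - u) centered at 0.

Take the Cauchy product of the two expansions.
[u^0] = 1;  [u^1] = 2;  [u^2] = 5/2;  [u^3] = 8/3.

8*u^3/3 + 5*u^2/2 + 2*u + 1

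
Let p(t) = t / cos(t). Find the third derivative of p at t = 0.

Divide the numerator series by the denominator series (power-series long division).
The coefficient of t^3 in the expansion is 1/2, so p′′′(0) = 3! * (1/2) = 3.

3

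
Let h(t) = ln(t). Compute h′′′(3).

From the series, [(t - 3)^3] h = 1/81; multiply by 3! = 6 to get 2/27.

2/27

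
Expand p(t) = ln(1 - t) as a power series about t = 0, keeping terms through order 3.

p(0) = 0
p′(0) = -1
p′′(0) = -1
p′′′(0) = -2

-t^3/3 - t^2/2 - t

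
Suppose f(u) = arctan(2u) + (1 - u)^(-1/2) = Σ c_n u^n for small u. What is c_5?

8507/1280

Combine the two series term by term.
f(0) = 1
f′(0) = 5/2
f′′(0) = 3/4
f′′′(0) = -113/8
f^(4)(0) = 105/16
f^(5)(0) = 25521/32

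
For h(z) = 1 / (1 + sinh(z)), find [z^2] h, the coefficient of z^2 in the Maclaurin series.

1

Write 1/(1+u) = 1 - u + u^2 - u^3 + ... and substitute the series for u.
h(0) = 1
h′(0) = -1
h′′(0) = 2
The Taylor polynomial is Σ h^(k)(0)/k! · z^k.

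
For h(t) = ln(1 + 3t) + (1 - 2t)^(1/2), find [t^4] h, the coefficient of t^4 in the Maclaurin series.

-167/8

Add the two expansions coefficient-wise.
So c_4 = h^(4)(0)/4! = -167/8.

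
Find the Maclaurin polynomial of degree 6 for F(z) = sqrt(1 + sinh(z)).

Compose series: expand the inner function first, then feed it into the outer expansion.
F(0) = 1
F′(0) = 1/2
F′′(0) = -1/4
F′′′(0) = 7/8
F^(4)(0) = -31/16
F^(5)(0) = 241/32
F^(6)(0) = -2401/64

-2401*z^6/46080 + 241*z^5/3840 - 31*z^4/384 + 7*z^3/48 - z^2/8 + z/2 + 1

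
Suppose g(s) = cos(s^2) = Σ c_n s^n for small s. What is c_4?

g(0) = 1
g′(0) = 0
g′′(0) = 0
g′′′(0) = 0
g^(4)(0) = -12

-1/2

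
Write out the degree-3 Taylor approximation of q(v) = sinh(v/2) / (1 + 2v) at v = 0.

Take the Cauchy product of the two expansions.
q(0) = 0
q′(0) = 1/2
q′′(0) = -2
q′′′(0) = 97/8

97*v^3/48 - v^2 + v/2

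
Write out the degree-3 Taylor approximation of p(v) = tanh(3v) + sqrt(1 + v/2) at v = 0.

Expand each term separately and add.

-1151*v^3/128 - v^2/32 + 13*v/4 + 1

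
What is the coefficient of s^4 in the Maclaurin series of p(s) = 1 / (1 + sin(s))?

2/3

Write 1/(1+u) = 1 - u + u^2 - u^3 + ... and substitute the series for u.
p(0) = 1
p′(0) = -1
p′′(0) = 2
p′′′(0) = -5
p^(4)(0) = 16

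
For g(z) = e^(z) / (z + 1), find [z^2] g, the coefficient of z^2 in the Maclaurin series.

Multiply the numerator's expansion by the denominator's geometric series.
g(0) = 1
g′(0) = 0
g′′(0) = 1

1/2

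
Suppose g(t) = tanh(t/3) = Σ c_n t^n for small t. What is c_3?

c_3 = g′′′(0)/3! = -1/81.

-1/81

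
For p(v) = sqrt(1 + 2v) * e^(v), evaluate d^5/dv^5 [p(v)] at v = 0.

Take the Cauchy product of the two expansions.
From the series, [v^5] p = 7/15; multiply by 5! = 120 to get 56.

56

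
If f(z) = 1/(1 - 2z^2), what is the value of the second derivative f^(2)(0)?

The coefficient of z^2 in the expansion is 2, so f′′(0) = 2! * (2) = 4.

4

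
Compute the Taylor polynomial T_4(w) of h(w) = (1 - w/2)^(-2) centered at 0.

5*w^4/16 + w^3/2 + 3*w^2/4 + w + 1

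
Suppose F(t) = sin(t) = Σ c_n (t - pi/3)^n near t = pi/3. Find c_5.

1/240

[(t - pi/3)^0] = sqrt(3)/2;  [(t - pi/3)^1] = 1/2;  [(t - pi/3)^2] = -sqrt(3)/4;  [(t - pi/3)^3] = -1/12;  [(t - pi/3)^4] = sqrt(3)/48;  [(t - pi/3)^5] = 1/240.
So c_5 = F^(5)(pi/3)/5! = 1/240.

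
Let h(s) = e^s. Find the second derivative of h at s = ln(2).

2

The coefficient of (s - ln(2))^2 in the expansion is 1, so h′′(ln(2)) = 2! * (1) = 2.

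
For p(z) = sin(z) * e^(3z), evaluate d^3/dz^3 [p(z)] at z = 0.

26

Expand each factor separately, then convolve coefficients.
The coefficient of z^3 in the expansion is 13/3, so p′′′(0) = 3! * (13/3) = 26.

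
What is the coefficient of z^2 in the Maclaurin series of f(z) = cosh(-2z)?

f(0) = 1
f′(0) = 0
f′′(0) = 4
So c_2 = f′′(0)/2! = 2.

2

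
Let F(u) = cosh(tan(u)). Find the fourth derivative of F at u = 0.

Let u equal the inner series; expand the outer function in u and truncate.
The coefficient of u^4 in the expansion is 3/8, so F^(4)(0) = 4! * (3/8) = 9.

9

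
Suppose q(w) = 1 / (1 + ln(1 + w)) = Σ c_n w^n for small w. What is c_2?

Use the geometric series for the reciprocal, then substitute.
q(0) = 1
q′(0) = -1
q′′(0) = 3
Then c_k = q^(k)(0)/k! gives each Taylor coefficient.

3/2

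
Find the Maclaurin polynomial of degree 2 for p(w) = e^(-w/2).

w^2/8 - w/2 + 1

[w^0] = 1;  [w^1] = -1/2;  [w^2] = 1/8.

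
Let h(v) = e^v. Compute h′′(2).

e^(2)

Apply the Taylor formula c_k = f^(k)(a)/k!.
From the series, [(v - 2)^2] h = e^(2)/2; multiply by 2! = 2 to get e^(2).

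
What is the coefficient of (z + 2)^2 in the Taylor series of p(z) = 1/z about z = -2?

-1/8

p(-2) = -1/2
p′(-2) = -1/4
p′′(-2) = -1/4
The Taylor polynomial is Σ p^(k)(-2)/k! · (z + 2)^k.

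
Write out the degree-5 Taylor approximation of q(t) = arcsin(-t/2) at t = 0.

-3*t^5/1280 - t^3/48 - t/2

Compute the successive derivatives at the expansion point and divide by k!.
[t^0] = 0;  [t^1] = -1/2;  [t^2] = 0;  [t^3] = -1/48;  [t^4] = 0;  [t^5] = -3/1280.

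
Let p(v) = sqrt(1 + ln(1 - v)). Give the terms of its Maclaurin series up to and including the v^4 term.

Let u equal the inner series; expand the outer function in u and truncate.
p(0) = 1
p′(0) = -1/2
p′′(0) = -3/4
p′′′(0) = -17/8
p^(4)(0) = -143/16
The Taylor polynomial is Σ p^(k)(0)/k! · v^k.

-143*v^4/384 - 17*v^3/48 - 3*v^2/8 - v/2 + 1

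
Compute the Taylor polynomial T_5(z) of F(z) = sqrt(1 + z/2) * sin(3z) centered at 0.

Write out both Maclaurin series and multiply, keeping only the needed powers.
[z^0] = 0;  [z^1] = 3;  [z^2] = 3/4;  [z^3] = -147/32;  [z^4] = -141/128;  [z^5] = 22101/10240.

22101*z^5/10240 - 141*z^4/128 - 147*z^3/32 + 3*z^2/4 + 3*z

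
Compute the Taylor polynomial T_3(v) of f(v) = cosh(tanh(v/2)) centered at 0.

v^2/8 + 1

Substitute the inner expansion into the outer series and collect powers.
f(0) = 1
f′(0) = 0
f′′(0) = 1/4
f′′′(0) = 0
The Taylor polynomial is Σ f^(k)(0)/k! · v^k.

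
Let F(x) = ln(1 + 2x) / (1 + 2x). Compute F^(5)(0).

8768

Multiply the two series term by term and collect like powers.
The coefficient of x^5 in the expansion is 1096/15, so F^(5)(0) = 5! * (1096/15) = 8768.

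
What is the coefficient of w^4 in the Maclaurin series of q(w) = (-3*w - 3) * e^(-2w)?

2

Multiply each power in the prefactor through the base expansion.
q(0) = -3
q′(0) = 3
q′′(0) = 0
q′′′(0) = -12
q^(4)(0) = 48
The Taylor polynomial is Σ q^(k)(0)/k! · w^k.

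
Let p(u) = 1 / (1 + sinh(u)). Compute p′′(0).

Use the geometric series for the reciprocal, then substitute.
From the series, [u^2] p = 1; multiply by 2! = 2 to get 2.

2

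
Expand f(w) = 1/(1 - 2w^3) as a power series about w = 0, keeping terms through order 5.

2*w^3 + 1

Differentiate repeatedly and evaluate at the center.
f(0) = 1
f′(0) = 0
f′′(0) = 0
f′′′(0) = 12
f^(4)(0) = 0
f^(5)(0) = 0
The Taylor polynomial is Σ f^(k)(0)/k! · w^k.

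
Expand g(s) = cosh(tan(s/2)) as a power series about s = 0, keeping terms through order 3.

Let u equal the inner series; expand the outer function in u and truncate.

s^2/8 + 1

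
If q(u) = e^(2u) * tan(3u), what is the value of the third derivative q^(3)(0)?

90

Write out both Maclaurin series and multiply, keeping only the needed powers.
From the series, [u^3] q = 15; multiply by 3! = 6 to get 90.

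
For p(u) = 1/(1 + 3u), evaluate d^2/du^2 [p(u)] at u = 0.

Compute the successive derivatives at the expansion point and divide by k!.
The coefficient of u^2 in the expansion is 9, so p′′(0) = 2! * (9) = 18.

18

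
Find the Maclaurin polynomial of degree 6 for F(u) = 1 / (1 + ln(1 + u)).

Write 1/(1+u) = 1 - u + u^2 - u^3 + ... and substitute the series for u.
[u^0] = 1;  [u^1] = -1;  [u^2] = 3/2;  [u^3] = -7/3;  [u^4] = 11/3;  [u^5] = -347/60;  [u^6] = 3289/360.

3289*u^6/360 - 347*u^5/60 + 11*u^4/3 - 7*u^3/3 + 3*u^2/2 - u + 1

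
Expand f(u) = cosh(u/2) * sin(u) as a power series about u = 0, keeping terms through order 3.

Multiply the two series term by term and collect like powers.
f(0) = 0
f′(0) = 1
f′′(0) = 0
f′′′(0) = -1/4
Dividing each by k! gives the coefficients c_0, ..., c_3.

-u^3/24 + u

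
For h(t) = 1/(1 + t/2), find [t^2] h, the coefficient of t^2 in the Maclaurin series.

1/4

Differentiate repeatedly and evaluate at the center.
h(0) = 1
h′(0) = -1/2
h′′(0) = 1/2
So c_2 = h′′(0)/2! = 1/4.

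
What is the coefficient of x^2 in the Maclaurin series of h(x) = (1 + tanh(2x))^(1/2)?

Compose series: expand the inner function first, then feed it into the outer expansion.
So c_2 = h′′(0)/2! = -1/2.

-1/2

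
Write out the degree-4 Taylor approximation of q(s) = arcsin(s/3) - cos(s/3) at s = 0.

-s^4/1944 + s^3/162 + s^2/18 + s/3 - 1

Expand each term separately and add.
q(0) = -1
q′(0) = 1/3
q′′(0) = 1/9
q′′′(0) = 1/27
q^(4)(0) = -1/81
Dividing each by k! gives the coefficients c_0, ..., c_4.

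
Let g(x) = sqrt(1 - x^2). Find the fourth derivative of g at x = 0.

Compute the successive derivatives at the expansion point and divide by k!.
The coefficient of x^4 in the expansion is -1/8, so g^(4)(0) = 4! * (-1/8) = -3.

-3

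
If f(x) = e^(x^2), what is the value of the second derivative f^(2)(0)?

The coefficient of x^2 in the expansion is 1, so f′′(0) = 2! * (1) = 2.

2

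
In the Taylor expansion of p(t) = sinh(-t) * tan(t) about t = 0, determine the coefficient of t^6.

-71/360

Expand each factor separately, then convolve coefficients.
So c_6 = p^(6)(0)/6! = -71/360.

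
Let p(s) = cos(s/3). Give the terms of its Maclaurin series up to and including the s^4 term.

s^4/1944 - s^2/18 + 1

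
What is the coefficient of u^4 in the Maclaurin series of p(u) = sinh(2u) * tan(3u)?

22

Write out both Maclaurin series and multiply, keeping only the needed powers.
p(0) = 0
p′(0) = 0
p′′(0) = 12
p′′′(0) = 0
p^(4)(0) = 528
So c_4 = p^(4)(0)/4! = 22.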